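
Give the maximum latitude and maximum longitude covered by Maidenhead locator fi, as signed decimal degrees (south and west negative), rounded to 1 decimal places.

Field F=5, I=8: +5·20° lon, +8·10° lat → SW at lon -80°, lat -10°.
Cell spans 20° lon × 10° lat. NE corner is SW corner plus one full cell.
latitude 0.0, longitude -60.0.

0.0, -60.0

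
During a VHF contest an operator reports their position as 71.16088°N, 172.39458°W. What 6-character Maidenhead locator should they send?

Shift to the Maidenhead origin (180°W, 90°S): lon 7.6054, lat 161.1609.
Field (20°×10°, letters A–R): lon ⌊7.6054/20⌋ = 0 → A; lat ⌊161.1609/10⌋ = 16 → Q.
Square (2°×1°, digits 0–9): lon ⌊7.6054/2⌋ = 3; lat ⌊1.1609/1⌋ = 1.
Subsquare (5′×2.5′, letters a–x): lon ⌊1.6054/0.0833333⌋ = 19 → t; lat ⌊0.1609/0.0416667⌋ = 3 → d.

AQ31td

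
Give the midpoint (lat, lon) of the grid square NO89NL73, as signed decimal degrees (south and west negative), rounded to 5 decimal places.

Field N=13, O=14: +13·20° lon, +14·10° lat → SW at lon 80°, lat 50°.
Square 8, 9: +8·2° lon, +9·1° lat → SW at lon 96°, lat 59°.
Subsquare n=13, l=11: +13·0.0833333° lon, +11·0.0416667° lat → SW at lon 97.0833°, lat 59.4583°.
Extended square 7, 3: +7·0.00833333° lon, +3·0.00416667° lat → SW at lon 97.1417°, lat 59.4708°.
Cell spans 0.00833333° lon × 0.00416667° lat. Centre is SW corner plus half of each.
latitude 59.47292, longitude 97.14583.

59.47292, 97.14583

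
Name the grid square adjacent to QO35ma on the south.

QO34mx

Latitude subsquare a = 0; −1 → -1, wraps to 23 = x, carry into square.
Latitude square 5; −1 → 4.
The longitude characters are unchanged.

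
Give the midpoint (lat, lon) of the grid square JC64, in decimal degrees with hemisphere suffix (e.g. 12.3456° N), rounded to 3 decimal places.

65.500° S, 13.000° E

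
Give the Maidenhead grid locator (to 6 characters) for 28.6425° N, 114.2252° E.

OL78cp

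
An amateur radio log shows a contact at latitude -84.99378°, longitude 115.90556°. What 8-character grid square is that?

Offset from 180°W / 90°S: lon 295.90556°, lat 5.00622°.
Field (20°×10°, letters A–R): lon ⌊295.90556/20⌋ = 14 → O; lat ⌊5.00622/10⌋ = 0 → A.
Square (2°×1°, digits 0–9): lon ⌊15.90556/2⌋ = 7; lat ⌊5.00622/1⌋ = 5.
Subsquare (5′×2.5′, letters a–x): lon ⌊1.90556/0.0833333⌋ = 22 → w; lat ⌊0.00622/0.0416667⌋ = 0 → a.
Extended square (30″×15″, digits 0–9): lon ⌊0.07223/0.00833333⌋ = 8; lat ⌊0.00622/0.00416667⌋ = 1.

OA75wa81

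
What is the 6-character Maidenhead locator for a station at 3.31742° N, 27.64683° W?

HJ63eh

Add 180° to longitude and 90° to latitude: 152.3532, 93.3174.
Field (20°×10°, letters A–R): 152.3532/20 → 7 → H, 93.3174/10 → 9 → J; chars HJ.
Square (2°×1°, digits 0–9): 12.3532/2 → 6, 3.3174/1 → 3; chars 63.
Subsquare (5′×2.5′, letters a–x): 0.3532/0.0833333 → 4 → e, 0.3174/0.0416667 → 7 → h; chars eh.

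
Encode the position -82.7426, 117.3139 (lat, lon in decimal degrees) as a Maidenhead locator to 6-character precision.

OA87pg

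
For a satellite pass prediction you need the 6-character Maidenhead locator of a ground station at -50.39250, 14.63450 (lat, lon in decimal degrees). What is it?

Shift to the Maidenhead origin (180°W, 90°S): lon 194.6345, lat 39.6075.
Field: 194.6345/20 → 9 → J, 39.6075/10 → 3 → D; chars JD.
Square: 14.6345/2 → 7, 9.6075/1 → 9; chars 79.
Subsquare: 0.6345/0.0833333 → 7 → h, 0.6075/0.0416667 → 14 → o; chars ho.

JD79ho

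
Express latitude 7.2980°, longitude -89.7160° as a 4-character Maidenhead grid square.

Offset from 180°W / 90°S: lon 90.28°, lat 97.30°.
Field: lon ⌊90.28/20⌋ = 4 → E; lat ⌊97.30/10⌋ = 9 → J.
Square: lon ⌊10.28/2⌋ = 5; lat ⌊7.30/1⌋ = 7.

EJ57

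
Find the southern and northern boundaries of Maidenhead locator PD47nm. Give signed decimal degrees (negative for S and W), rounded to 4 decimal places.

-52.5000, -52.4583

Field P=15, D=3: +15·20° lon, +3·10° lat → SW at lon 120°, lat -60°.
Square 4, 7: +4·2° lon, +7·1° lat → SW at lon 128°, lat -53°.
Subsquare n=13, m=12: +13·0.0833333° lon, +12·0.0416667° lat → SW at lon 129.083°, lat -52.5°.
Cell spans 0.0833333° lon × 0.0416667° lat.
south -52.5000, north -52.4583.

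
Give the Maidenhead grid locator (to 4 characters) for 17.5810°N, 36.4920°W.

Offset from 180°W / 90°S: lon 143.51°, lat 107.58°.
Field: 143.51/20 → 7 → H, 107.58/10 → 10 → K; chars HK.
Square: 3.51/2 → 1, 7.58/1 → 7; chars 17.

HK17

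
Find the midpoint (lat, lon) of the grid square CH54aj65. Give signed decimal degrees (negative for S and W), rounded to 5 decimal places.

-15.60208, -129.94583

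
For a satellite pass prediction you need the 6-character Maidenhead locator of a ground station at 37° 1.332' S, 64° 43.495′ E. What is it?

Add 180° to longitude and 90° to latitude: 244.7249, 52.9778.
Field (20°×10°, letters A–R): 244.7249/20 → 12 → M, 52.9778/10 → 5 → F; chars MF.
Square (2°×1°, digits 0–9): 4.7249/2 → 2, 2.9778/1 → 2; chars 22.
Subsquare (5′×2.5′, letters a–x): 0.7249/0.0833333 → 8 → i, 0.9778/0.0416667 → 23 → x; chars ix.

MF22ix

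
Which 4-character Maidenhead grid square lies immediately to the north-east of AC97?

Longitude square 9; +1 → 10, wraps to 0, carry into field.
Longitude field A = 0; +1 → 1 = B.
Latitude square 7; +1 → 8.

BC08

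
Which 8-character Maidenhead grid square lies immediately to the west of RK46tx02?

RK46sx92

Longitude extended square 0; −1 → -1, wraps to 9, carry into subsquare.
Longitude subsquare t = 19; −1 → 18 = s.
The latitude characters are unchanged.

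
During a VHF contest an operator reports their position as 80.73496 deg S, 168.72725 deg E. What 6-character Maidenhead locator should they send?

Offset from 180°W / 90°S: lon 348.7273°, lat 9.2650°.
Field: 348.7273/20 → 17 → R, 9.2650/10 → 0 → A; chars RA.
Square: 8.7273/2 → 4, 9.2650/1 → 9; chars 49.
Subsquare: 0.7273/0.0833333 → 8 → i, 0.2650/0.0416667 → 6 → g; chars ig.

RA49ig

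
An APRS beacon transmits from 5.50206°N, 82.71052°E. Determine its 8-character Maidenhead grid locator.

NJ15im50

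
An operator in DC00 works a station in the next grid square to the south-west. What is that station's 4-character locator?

CB99

Longitude square 0; −1 → -1, wraps to 9, carry into field.
Longitude field D = 3; −1 → 2 = C.
Latitude square 0; −1 → -1, wraps to 9, carry into field.
Latitude field C = 2; −1 → 1 = B.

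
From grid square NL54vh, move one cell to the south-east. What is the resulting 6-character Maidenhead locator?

Longitude subsquare v = 21; +1 → 22 = w.
Latitude subsquare h = 7; −1 → 6 = g.

NL54wg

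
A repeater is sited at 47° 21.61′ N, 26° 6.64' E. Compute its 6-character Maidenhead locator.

KN37bi

Shift to the Maidenhead origin (180°W, 90°S): lon 206.1107, lat 137.3602.
Field (20°×10°, letters A–R): lon ⌊206.1107/20⌋ = 10 → K; lat ⌊137.3602/10⌋ = 13 → N.
Square (2°×1°, digits 0–9): lon ⌊6.1107/2⌋ = 3; lat ⌊7.3602/1⌋ = 7.
Subsquare (5′×2.5′, letters a–x): lon ⌊0.1107/0.0833333⌋ = 1 → b; lat ⌊0.3602/0.0416667⌋ = 8 → i.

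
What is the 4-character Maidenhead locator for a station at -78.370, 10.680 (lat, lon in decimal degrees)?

JB51

Add 180° to longitude and 90° to latitude: 190.68, 11.63.
Field (20°×10°, letters A–R): lon ⌊190.68/20⌋ = 9 → J; lat ⌊11.63/10⌋ = 1 → B.
Square (2°×1°, digits 0–9): lon ⌊10.68/2⌋ = 5; lat ⌊1.63/1⌋ = 1.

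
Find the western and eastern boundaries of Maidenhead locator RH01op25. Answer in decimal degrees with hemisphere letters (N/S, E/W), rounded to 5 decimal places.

161.18333° E, 161.19167° E

Field R=17, H=7: +17·20° lon, +7·10° lat → SW at lon 160°, lat -20°.
Square 0, 1: +0·2° lon, +1·1° lat → SW at lon 160°, lat -19°.
Subsquare o=14, p=15: +14·0.0833333° lon, +15·0.0416667° lat → SW at lon 161.167°, lat -18.375°.
Extended square 2, 5: +2·0.00833333° lon, +5·0.00416667° lat → SW at lon 161.183°, lat -18.3542°.
Cell spans 0.00833333° lon × 0.00416667° lat.
west 161.18333° E, east 161.19167° E.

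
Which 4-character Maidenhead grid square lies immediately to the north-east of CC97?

DC08

Longitude square 9; +1 → 10, wraps to 0, carry into field.
Longitude field C = 2; +1 → 3 = D.
Latitude square 7; +1 → 8.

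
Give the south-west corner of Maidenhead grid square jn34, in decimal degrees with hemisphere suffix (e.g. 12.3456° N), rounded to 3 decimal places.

44.000° N, 6.000° E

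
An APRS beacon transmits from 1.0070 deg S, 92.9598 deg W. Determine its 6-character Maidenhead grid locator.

Shift to the Maidenhead origin (180°W, 90°S): lon 87.0402, lat 88.9930.
Field (20°×10°, letters A–R): 87.0402/20 → 4 → E, 88.9930/10 → 8 → I; chars EI.
Square (2°×1°, digits 0–9): 7.0402/2 → 3, 8.9930/1 → 8; chars 38.
Subsquare (5′×2.5′, letters a–x): 1.0402/0.0833333 → 12 → m, 0.9930/0.0416667 → 23 → x; chars mx.

EI38mx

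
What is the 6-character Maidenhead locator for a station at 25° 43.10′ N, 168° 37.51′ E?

Add 180° to longitude and 90° to latitude: 348.6252, 115.7183.
Field: 348.6252/20 → 17 → R, 115.7183/10 → 11 → L; chars RL.
Square: 8.6252/2 → 4, 5.7183/1 → 5; chars 45.
Subsquare: 0.6252/0.0833333 → 7 → h, 0.7183/0.0416667 → 17 → r; chars hr.

RL45hr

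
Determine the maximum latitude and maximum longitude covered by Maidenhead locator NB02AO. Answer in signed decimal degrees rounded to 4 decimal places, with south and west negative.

Field N=13, B=1: +13·20° lon, +1·10° lat → SW at lon 80°, lat -80°.
Square 0, 2: +0·2° lon, +2·1° lat → SW at lon 80°, lat -78°.
Subsquare a=0, o=14: +0·0.0833333° lon, +14·0.0416667° lat → SW at lon 80°, lat -77.4167°.
Cell spans 0.0833333° lon × 0.0416667° lat. NE corner is SW corner plus one full cell.
latitude -77.3750, longitude 80.0833.

-77.3750, 80.0833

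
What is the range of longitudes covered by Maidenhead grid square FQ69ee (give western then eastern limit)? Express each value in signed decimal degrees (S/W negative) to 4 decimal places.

Field F=5, Q=16: +5·20° lon, +16·10° lat → SW at lon -80°, lat 70°.
Square 6, 9: +6·2° lon, +9·1° lat → SW at lon -68°, lat 79°.
Subsquare e=4, e=4: +4·0.0833333° lon, +4·0.0416667° lat → SW at lon -67.6667°, lat 79.1667°.
Cell spans 0.0833333° lon × 0.0416667° lat.
west -67.6667, east -67.5833.

-67.6667, -67.5833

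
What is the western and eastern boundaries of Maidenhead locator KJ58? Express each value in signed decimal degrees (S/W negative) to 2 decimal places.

Field K=10, J=9: +10·20° lon, +9·10° lat → SW at lon 20°, lat 0°.
Square 5, 8: +5·2° lon, +8·1° lat → SW at lon 30°, lat 8°.
Cell spans 2° lon × 1° lat.
west 30.00, east 32.00.

30.00, 32.00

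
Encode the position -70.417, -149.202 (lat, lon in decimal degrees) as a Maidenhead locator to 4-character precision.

BB59

Add 180° to longitude and 90° to latitude: 30.80, 19.58.
Field: lon ⌊30.80/20⌋ = 1 → B; lat ⌊19.58/10⌋ = 1 → B.
Square: lon ⌊10.80/2⌋ = 5; lat ⌊9.58/1⌋ = 9.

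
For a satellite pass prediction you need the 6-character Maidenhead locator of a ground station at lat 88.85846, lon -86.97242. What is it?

Add 180° to longitude and 90° to latitude: 93.0276, 178.8585.
Field: 93.0276/20 → 4 → E, 178.8585/10 → 17 → R; chars ER.
Square: 13.0276/2 → 6, 8.8585/1 → 8; chars 68.
Subsquare: 1.0276/0.0833333 → 12 → m, 0.8585/0.0416667 → 20 → u; chars mu.

ER68mu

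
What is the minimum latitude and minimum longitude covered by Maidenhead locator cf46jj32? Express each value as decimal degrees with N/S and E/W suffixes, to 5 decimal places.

Field C=2, F=5: +2·20° lon, +5·10° lat → SW at lon -140°, lat -40°.
Square 4, 6: +4·2° lon, +6·1° lat → SW at lon -132°, lat -34°.
Subsquare j=9, j=9: +9·0.0833333° lon, +9·0.0416667° lat → SW at lon -131.25°, lat -33.625°.
Extended square 3, 2: +3·0.00833333° lon, +2·0.00416667° lat → SW at lon -131.225°, lat -33.6167°.
latitude 33.61667° S, longitude 131.22500° W.

33.61667° S, 131.22500° W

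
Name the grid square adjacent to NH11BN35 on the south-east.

NH11bn44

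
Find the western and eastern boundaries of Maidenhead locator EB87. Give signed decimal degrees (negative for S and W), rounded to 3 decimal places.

-84.000, -82.000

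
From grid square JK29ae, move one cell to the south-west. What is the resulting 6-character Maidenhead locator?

Longitude subsquare a = 0; −1 → -1, wraps to 23 = x, carry into square.
Longitude square 2; −1 → 1.
Latitude subsquare e = 4; −1 → 3 = d.

JK19xd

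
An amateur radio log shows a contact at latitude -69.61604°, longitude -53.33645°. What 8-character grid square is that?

Shift to the Maidenhead origin (180°W, 90°S): lon 126.66355, lat 20.38396.
Field: 126.66355/20 → 6 → G, 20.38396/10 → 2 → C; chars GC.
Square: 6.66355/2 → 3, 0.38396/1 → 0; chars 30.
Subsquare: 0.66355/0.0833333 → 7 → h, 0.38396/0.0416667 → 9 → j; chars hj.
Extended square: 0.08022/0.00833333 → 9, 0.00896/0.00416667 → 2; chars 92.

GC30hj92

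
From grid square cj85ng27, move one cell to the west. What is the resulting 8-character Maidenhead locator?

CJ85ng17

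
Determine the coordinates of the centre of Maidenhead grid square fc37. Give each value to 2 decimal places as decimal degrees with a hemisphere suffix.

Field F=5, C=2: +5·20° lon, +2·10° lat → SW at lon -80°, lat -70°.
Square 3, 7: +3·2° lon, +7·1° lat → SW at lon -74°, lat -63°.
Cell spans 2° lon × 1° lat. Centre is SW corner plus half of each.
latitude 62.50° S, longitude 73.00° W.

62.50° S, 73.00° W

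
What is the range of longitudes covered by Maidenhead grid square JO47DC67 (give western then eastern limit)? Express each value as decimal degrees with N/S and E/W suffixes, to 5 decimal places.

8.30000° E, 8.30833° E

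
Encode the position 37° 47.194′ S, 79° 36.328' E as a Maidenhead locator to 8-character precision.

MF92tf21

Offset from 180°W / 90°S: lon 259.60547°, lat 52.21343°.
Field: 259.60547/20 → 12 → M, 52.21343/10 → 5 → F; chars MF.
Square: 19.60547/2 → 9, 2.21343/1 → 2; chars 92.
Subsquare: 1.60547/0.0833333 → 19 → t, 0.21343/0.0416667 → 5 → f; chars tf.
Extended square: 0.02213/0.00833333 → 2, 0.00510/0.00416667 → 1; chars 21.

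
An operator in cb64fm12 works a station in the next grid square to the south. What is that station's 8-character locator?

Latitude extended square 2; −1 → 1.
The longitude characters are unchanged.

CB64fm11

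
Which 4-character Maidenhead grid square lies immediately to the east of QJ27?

QJ37

Longitude square 2; +1 → 3.
The latitude characters are unchanged.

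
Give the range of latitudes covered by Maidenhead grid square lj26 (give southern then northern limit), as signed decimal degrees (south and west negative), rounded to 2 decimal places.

6.00, 7.00

Field L=11, J=9: +11·20° lon, +9·10° lat → SW at lon 40°, lat 0°.
Square 2, 6: +2·2° lon, +6·1° lat → SW at lon 44°, lat 6°.
Cell spans 2° lon × 1° lat.
south 6.00, north 7.00.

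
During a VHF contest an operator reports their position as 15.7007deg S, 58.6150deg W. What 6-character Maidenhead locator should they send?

GH04qh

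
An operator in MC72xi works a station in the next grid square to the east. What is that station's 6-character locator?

MC82ai

Longitude subsquare x = 23; +1 → 24, wraps to 0 = a, carry into square.
Longitude square 7; +1 → 8.
The latitude characters are unchanged.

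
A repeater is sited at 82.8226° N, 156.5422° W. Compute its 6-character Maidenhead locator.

Offset from 180°W / 90°S: lon 23.4578°, lat 172.8226°.
Field (20°×10°, letters A–R): 23.4578/20 → 1 → B, 172.8226/10 → 17 → R; chars BR.
Square (2°×1°, digits 0–9): 3.4578/2 → 1, 2.8226/1 → 2; chars 12.
Subsquare (5′×2.5′, letters a–x): 1.4578/0.0833333 → 17 → r, 0.8226/0.0416667 → 19 → t; chars rt.

BR12rt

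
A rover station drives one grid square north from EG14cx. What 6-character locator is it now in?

EG15ca

Latitude subsquare x = 23; +1 → 24, wraps to 0 = a, carry into square.
Latitude square 4; +1 → 5.
The longitude characters are unchanged.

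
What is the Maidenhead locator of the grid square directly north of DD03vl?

DD03vm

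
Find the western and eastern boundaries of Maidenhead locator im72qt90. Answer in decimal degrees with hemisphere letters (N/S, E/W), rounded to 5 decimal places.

4.59167° W, 4.58333° W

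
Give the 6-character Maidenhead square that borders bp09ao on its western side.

AP99xo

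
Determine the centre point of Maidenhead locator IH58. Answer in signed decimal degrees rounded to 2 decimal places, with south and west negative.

Field I=8, H=7: +8·20° lon, +7·10° lat → SW at lon -20°, lat -20°.
Square 5, 8: +5·2° lon, +8·1° lat → SW at lon -10°, lat -12°.
Cell spans 2° lon × 1° lat. Centre is SW corner plus half of each.
latitude -11.50, longitude -9.00.

-11.50, -9.00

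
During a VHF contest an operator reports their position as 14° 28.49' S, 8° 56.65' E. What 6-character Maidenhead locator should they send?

JH45lm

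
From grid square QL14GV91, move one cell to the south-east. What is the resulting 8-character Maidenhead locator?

QL14hv00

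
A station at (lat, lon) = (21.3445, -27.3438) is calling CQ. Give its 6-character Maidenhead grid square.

HL61hi

Offset from 180°W / 90°S: lon 152.6562°, lat 111.3445°.
Field (20°×10°, letters A–R): lon ⌊152.6562/20⌋ = 7 → H; lat ⌊111.3445/10⌋ = 11 → L.
Square (2°×1°, digits 0–9): lon ⌊12.6562/2⌋ = 6; lat ⌊1.3445/1⌋ = 1.
Subsquare (5′×2.5′, letters a–x): lon ⌊0.6562/0.0833333⌋ = 7 → h; lat ⌊0.3445/0.0416667⌋ = 8 → i.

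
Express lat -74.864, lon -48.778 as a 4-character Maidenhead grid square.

Shift to the Maidenhead origin (180°W, 90°S): lon 131.22, lat 15.14.
Field: lon ⌊131.22/20⌋ = 6 → G; lat ⌊15.14/10⌋ = 1 → B.
Square: lon ⌊11.22/2⌋ = 5; lat ⌊5.14/1⌋ = 5.

GB55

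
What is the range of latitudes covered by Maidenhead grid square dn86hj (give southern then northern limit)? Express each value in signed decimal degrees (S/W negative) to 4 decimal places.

46.3750, 46.4167

Field D=3, N=13: +3·20° lon, +13·10° lat → SW at lon -120°, lat 40°.
Square 8, 6: +8·2° lon, +6·1° lat → SW at lon -104°, lat 46°.
Subsquare h=7, j=9: +7·0.0833333° lon, +9·0.0416667° lat → SW at lon -103.417°, lat 46.375°.
Cell spans 0.0833333° lon × 0.0416667° lat.
south 46.3750, north 46.4167.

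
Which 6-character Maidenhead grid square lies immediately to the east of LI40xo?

LI50ao

Longitude subsquare x = 23; +1 → 24, wraps to 0 = a, carry into square.
Longitude square 4; +1 → 5.
The latitude characters are unchanged.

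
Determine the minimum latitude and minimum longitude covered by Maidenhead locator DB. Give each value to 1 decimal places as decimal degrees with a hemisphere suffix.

80.0° S, 120.0° W

Field D=3, B=1: +3·20° lon, +1·10° lat → SW at lon -120°, lat -80°.
latitude 80.0° S, longitude 120.0° W.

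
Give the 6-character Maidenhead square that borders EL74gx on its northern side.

EL75ga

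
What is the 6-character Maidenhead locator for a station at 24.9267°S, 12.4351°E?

Add 180° to longitude and 90° to latitude: 192.4351, 65.0733.
Field: lon ⌊192.4351/20⌋ = 9 → J; lat ⌊65.0733/10⌋ = 6 → G.
Square: lon ⌊12.4351/2⌋ = 6; lat ⌊5.0733/1⌋ = 5.
Subsquare: lon ⌊0.4351/0.0833333⌋ = 5 → f; lat ⌊0.0733/0.0416667⌋ = 1 → b.

JG65fb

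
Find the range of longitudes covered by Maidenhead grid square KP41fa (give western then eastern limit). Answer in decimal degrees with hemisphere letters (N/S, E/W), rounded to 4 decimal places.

28.4167° E, 28.5000° E

Field K=10, P=15: +10·20° lon, +15·10° lat → SW at lon 20°, lat 60°.
Square 4, 1: +4·2° lon, +1·1° lat → SW at lon 28°, lat 61°.
Subsquare f=5, a=0: +5·0.0833333° lon, +0·0.0416667° lat → SW at lon 28.4167°, lat 61°.
Cell spans 0.0833333° lon × 0.0416667° lat.
west 28.4167° E, east 28.5000° E.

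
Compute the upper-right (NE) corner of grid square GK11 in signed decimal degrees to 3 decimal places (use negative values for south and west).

Field G=6, K=10: +6·20° lon, +10·10° lat → SW at lon -60°, lat 10°.
Square 1, 1: +1·2° lon, +1·1° lat → SW at lon -58°, lat 11°.
Cell spans 2° lon × 1° lat. NE corner is SW corner plus one full cell.
latitude 12.000, longitude -56.000.

12.000, -56.000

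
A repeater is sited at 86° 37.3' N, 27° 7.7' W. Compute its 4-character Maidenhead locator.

Add 180° to longitude and 90° to latitude: 152.87, 176.62.
Field (20°×10°, letters A–R): 152.87/20 → 7 → H, 176.62/10 → 17 → R; chars HR.
Square (2°×1°, digits 0–9): 12.87/2 → 6, 6.62/1 → 6; chars 66.

HR66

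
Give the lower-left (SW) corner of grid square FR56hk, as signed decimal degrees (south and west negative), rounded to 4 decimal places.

86.4167, -69.4167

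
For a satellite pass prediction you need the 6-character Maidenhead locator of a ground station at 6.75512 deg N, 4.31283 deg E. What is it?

JJ26ds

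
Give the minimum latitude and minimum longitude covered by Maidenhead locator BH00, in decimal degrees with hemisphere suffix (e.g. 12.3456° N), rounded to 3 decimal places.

Field B=1, H=7: +1·20° lon, +7·10° lat → SW at lon -160°, lat -20°.
Square 0, 0: +0·2° lon, +0·1° lat → SW at lon -160°, lat -20°.
latitude 20.000° S, longitude 160.000° W.

20.000° S, 160.000° W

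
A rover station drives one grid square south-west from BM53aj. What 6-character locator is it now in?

BM43xi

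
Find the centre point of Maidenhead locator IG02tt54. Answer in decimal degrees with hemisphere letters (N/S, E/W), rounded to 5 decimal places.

27.18958° S, 18.37083° W

Field I=8, G=6: +8·20° lon, +6·10° lat → SW at lon -20°, lat -30°.
Square 0, 2: +0·2° lon, +2·1° lat → SW at lon -20°, lat -28°.
Subsquare t=19, t=19: +19·0.0833333° lon, +19·0.0416667° lat → SW at lon -18.4167°, lat -27.2083°.
Extended square 5, 4: +5·0.00833333° lon, +4·0.00416667° lat → SW at lon -18.375°, lat -27.1917°.
Cell spans 0.00833333° lon × 0.00416667° lat. Centre is SW corner plus half of each.
latitude 27.18958° S, longitude 18.37083° W.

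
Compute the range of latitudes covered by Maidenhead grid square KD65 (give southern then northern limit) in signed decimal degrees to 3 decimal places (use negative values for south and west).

Field K=10, D=3: +10·20° lon, +3·10° lat → SW at lon 20°, lat -60°.
Square 6, 5: +6·2° lon, +5·1° lat → SW at lon 32°, lat -55°.
Cell spans 2° lon × 1° lat.
south -55.000, north -54.000.

-55.000, -54.000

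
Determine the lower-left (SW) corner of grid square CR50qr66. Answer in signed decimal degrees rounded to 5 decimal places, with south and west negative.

80.73333, -128.61667

Field C=2, R=17: +2·20° lon, +17·10° lat → SW at lon -140°, lat 80°.
Square 5, 0: +5·2° lon, +0·1° lat → SW at lon -130°, lat 80°.
Subsquare q=16, r=17: +16·0.0833333° lon, +17·0.0416667° lat → SW at lon -128.667°, lat 80.7083°.
Extended square 6, 6: +6·0.00833333° lon, +6·0.00416667° lat → SW at lon -128.617°, lat 80.7333°.
latitude 80.73333, longitude -128.61667.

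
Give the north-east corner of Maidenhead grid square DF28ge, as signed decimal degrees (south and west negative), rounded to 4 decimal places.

-31.7917, -115.4167

Field D=3, F=5: +3·20° lon, +5·10° lat → SW at lon -120°, lat -40°.
Square 2, 8: +2·2° lon, +8·1° lat → SW at lon -116°, lat -32°.
Subsquare g=6, e=4: +6·0.0833333° lon, +4·0.0416667° lat → SW at lon -115.5°, lat -31.8333°.
Cell spans 0.0833333° lon × 0.0416667° lat. NE corner is SW corner plus one full cell.
latitude -31.7917, longitude -115.4167.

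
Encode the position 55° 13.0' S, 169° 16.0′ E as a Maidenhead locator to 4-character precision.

Shift to the Maidenhead origin (180°W, 90°S): lon 349.27, lat 34.78.
Field (20°×10°, letters A–R): 349.27/20 → 17 → R, 34.78/10 → 3 → D; chars RD.
Square (2°×1°, digits 0–9): 9.27/2 → 4, 4.78/1 → 4; chars 44.

RD44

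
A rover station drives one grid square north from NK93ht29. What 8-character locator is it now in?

NK93hu20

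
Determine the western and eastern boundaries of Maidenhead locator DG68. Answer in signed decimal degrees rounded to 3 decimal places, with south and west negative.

Field D=3, G=6: +3·20° lon, +6·10° lat → SW at lon -120°, lat -30°.
Square 6, 8: +6·2° lon, +8·1° lat → SW at lon -108°, lat -22°.
Cell spans 2° lon × 1° lat.
west -108.000, east -106.000.

-108.000, -106.000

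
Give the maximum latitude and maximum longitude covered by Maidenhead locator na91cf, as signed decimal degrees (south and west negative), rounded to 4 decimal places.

Field N=13, A=0: +13·20° lon, +0·10° lat → SW at lon 80°, lat -90°.
Square 9, 1: +9·2° lon, +1·1° lat → SW at lon 98°, lat -89°.
Subsquare c=2, f=5: +2·0.0833333° lon, +5·0.0416667° lat → SW at lon 98.1667°, lat -88.7917°.
Cell spans 0.0833333° lon × 0.0416667° lat. NE corner is SW corner plus one full cell.
latitude -88.7500, longitude 98.2500.

-88.7500, 98.2500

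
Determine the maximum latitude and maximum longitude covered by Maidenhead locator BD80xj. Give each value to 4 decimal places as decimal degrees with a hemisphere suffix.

59.5833° S, 142.0000° W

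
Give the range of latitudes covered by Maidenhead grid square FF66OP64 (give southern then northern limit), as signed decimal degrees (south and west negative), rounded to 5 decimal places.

Field F=5, F=5: +5·20° lon, +5·10° lat → SW at lon -80°, lat -40°.
Square 6, 6: +6·2° lon, +6·1° lat → SW at lon -68°, lat -34°.
Subsquare o=14, p=15: +14·0.0833333° lon, +15·0.0416667° lat → SW at lon -66.8333°, lat -33.375°.
Extended square 6, 4: +6·0.00833333° lon, +4·0.00416667° lat → SW at lon -66.7833°, lat -33.3583°.
Cell spans 0.00833333° lon × 0.00416667° lat.
south -33.35833, north -33.35417.

-33.35833, -33.35417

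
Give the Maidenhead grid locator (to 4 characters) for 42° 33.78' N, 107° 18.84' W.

Offset from 180°W / 90°S: lon 72.69°, lat 132.56°.
Field (20°×10°, letters A–R): lon ⌊72.69/20⌋ = 3 → D; lat ⌊132.56/10⌋ = 13 → N.
Square (2°×1°, digits 0–9): lon ⌊12.69/2⌋ = 6; lat ⌊2.56/1⌋ = 2.

DN62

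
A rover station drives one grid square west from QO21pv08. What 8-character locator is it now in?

QO21ov98

Longitude extended square 0; −1 → -1, wraps to 9, carry into subsquare.
Longitude subsquare p = 15; −1 → 14 = o.
The latitude characters are unchanged.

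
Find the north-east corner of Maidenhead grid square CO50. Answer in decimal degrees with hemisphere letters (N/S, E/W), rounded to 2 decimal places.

Field C=2, O=14: +2·20° lon, +14·10° lat → SW at lon -140°, lat 50°.
Square 5, 0: +5·2° lon, +0·1° lat → SW at lon -130°, lat 50°.
Cell spans 2° lon × 1° lat. NE corner is SW corner plus one full cell.
latitude 51.00° N, longitude 128.00° W.

51.00° N, 128.00° W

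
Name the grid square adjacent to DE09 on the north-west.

CF90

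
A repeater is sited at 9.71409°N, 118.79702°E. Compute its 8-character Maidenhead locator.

OJ99jr51

Add 180° to longitude and 90° to latitude: 298.79702, 99.71409.
Field (20°×10°, letters A–R): lon ⌊298.79702/20⌋ = 14 → O; lat ⌊99.71409/10⌋ = 9 → J.
Square (2°×1°, digits 0–9): lon ⌊18.79702/2⌋ = 9; lat ⌊9.71409/1⌋ = 9.
Subsquare (5′×2.5′, letters a–x): lon ⌊0.79702/0.0833333⌋ = 9 → j; lat ⌊0.71409/0.0416667⌋ = 17 → r.
Extended square (30″×15″, digits 0–9): lon ⌊0.04702/0.00833333⌋ = 5; lat ⌊0.00576/0.00416667⌋ = 1.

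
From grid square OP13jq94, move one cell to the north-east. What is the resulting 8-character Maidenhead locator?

Longitude extended square 9; +1 → 10, wraps to 0, carry into subsquare.
Longitude subsquare j = 9; +1 → 10 = k.
Latitude extended square 4; +1 → 5.

OP13kq05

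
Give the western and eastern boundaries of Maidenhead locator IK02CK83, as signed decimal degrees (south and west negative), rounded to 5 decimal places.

Field I=8, K=10: +8·20° lon, +10·10° lat → SW at lon -20°, lat 10°.
Square 0, 2: +0·2° lon, +2·1° lat → SW at lon -20°, lat 12°.
Subsquare c=2, k=10: +2·0.0833333° lon, +10·0.0416667° lat → SW at lon -19.8333°, lat 12.4167°.
Extended square 8, 3: +8·0.00833333° lon, +3·0.00416667° lat → SW at lon -19.7667°, lat 12.4292°.
Cell spans 0.00833333° lon × 0.00416667° lat.
west -19.76667, east -19.75833.

-19.76667, -19.75833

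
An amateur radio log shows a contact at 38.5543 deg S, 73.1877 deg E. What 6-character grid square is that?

MF61ok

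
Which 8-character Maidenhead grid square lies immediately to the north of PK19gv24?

PK19gv25

Latitude extended square 4; +1 → 5.
The longitude characters are unchanged.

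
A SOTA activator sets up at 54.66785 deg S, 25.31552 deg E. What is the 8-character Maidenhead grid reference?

Offset from 180°W / 90°S: lon 205.31552°, lat 35.33215°.
Field: lon ⌊205.31552/20⌋ = 10 → K; lat ⌊35.33215/10⌋ = 3 → D.
Square: lon ⌊5.31552/2⌋ = 2; lat ⌊5.33215/1⌋ = 5.
Subsquare: lon ⌊1.31552/0.0833333⌋ = 15 → p; lat ⌊0.33215/0.0416667⌋ = 7 → h.
Extended square: lon ⌊0.06552/0.00833333⌋ = 7; lat ⌊0.04048/0.00416667⌋ = 9.

KD25ph79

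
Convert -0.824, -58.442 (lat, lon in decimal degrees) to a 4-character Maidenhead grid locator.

GI09

Shift to the Maidenhead origin (180°W, 90°S): lon 121.56, lat 89.18.
Field: 121.56/20 → 6 → G, 89.18/10 → 8 → I; chars GI.
Square: 1.56/2 → 0, 9.18/1 → 9; chars 09.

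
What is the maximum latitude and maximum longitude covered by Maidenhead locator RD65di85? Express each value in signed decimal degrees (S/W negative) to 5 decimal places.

-54.64167, 172.32500

Field R=17, D=3: +17·20° lon, +3·10° lat → SW at lon 160°, lat -60°.
Square 6, 5: +6·2° lon, +5·1° lat → SW at lon 172°, lat -55°.
Subsquare d=3, i=8: +3·0.0833333° lon, +8·0.0416667° lat → SW at lon 172.25°, lat -54.6667°.
Extended square 8, 5: +8·0.00833333° lon, +5·0.00416667° lat → SW at lon 172.317°, lat -54.6458°.
Cell spans 0.00833333° lon × 0.00416667° lat. NE corner is SW corner plus one full cell.
latitude -54.64167, longitude 172.32500.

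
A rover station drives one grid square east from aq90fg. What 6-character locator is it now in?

Longitude subsquare f = 5; +1 → 6 = g.
The latitude characters are unchanged.

AQ90gg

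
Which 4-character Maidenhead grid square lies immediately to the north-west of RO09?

QP90

Longitude square 0; −1 → -1, wraps to 9, carry into field.
Longitude field R = 17; −1 → 16 = Q.
Latitude square 9; +1 → 10, wraps to 0, carry into field.
Latitude field O = 14; +1 → 15 = P.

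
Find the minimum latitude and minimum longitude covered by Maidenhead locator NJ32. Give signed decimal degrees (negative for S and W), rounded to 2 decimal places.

2.00, 86.00

Field N=13, J=9: +13·20° lon, +9·10° lat → SW at lon 80°, lat 0°.
Square 3, 2: +3·2° lon, +2·1° lat → SW at lon 86°, lat 2°.
latitude 2.00, longitude 86.00.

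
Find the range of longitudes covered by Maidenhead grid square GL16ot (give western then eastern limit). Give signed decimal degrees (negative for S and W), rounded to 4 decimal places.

Field G=6, L=11: +6·20° lon, +11·10° lat → SW at lon -60°, lat 20°.
Square 1, 6: +1·2° lon, +6·1° lat → SW at lon -58°, lat 26°.
Subsquare o=14, t=19: +14·0.0833333° lon, +19·0.0416667° lat → SW at lon -56.8333°, lat 26.7917°.
Cell spans 0.0833333° lon × 0.0416667° lat.
west -56.8333, east -56.7500.

-56.8333, -56.7500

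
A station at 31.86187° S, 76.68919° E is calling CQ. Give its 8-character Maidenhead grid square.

MF88id23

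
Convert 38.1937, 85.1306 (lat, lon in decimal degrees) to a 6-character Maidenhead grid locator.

NM28ne

Add 180° to longitude and 90° to latitude: 265.1306, 128.1937.
Field: 265.1306/20 → 13 → N, 128.1937/10 → 12 → M; chars NM.
Square: 5.1306/2 → 2, 8.1937/1 → 8; chars 28.
Subsquare: 1.1306/0.0833333 → 13 → n, 0.1937/0.0416667 → 4 → e; chars ne.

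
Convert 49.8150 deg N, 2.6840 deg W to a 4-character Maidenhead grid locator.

IN89

Offset from 180°W / 90°S: lon 177.32°, lat 139.81°.
Field: lon ⌊177.32/20⌋ = 8 → I; lat ⌊139.81/10⌋ = 13 → N.
Square: lon ⌊17.32/2⌋ = 8; lat ⌊9.81/1⌋ = 9.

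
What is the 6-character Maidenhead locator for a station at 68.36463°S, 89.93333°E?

Offset from 180°W / 90°S: lon 269.9333°, lat 21.6354°.
Field: 269.9333/20 → 13 → N, 21.6354/10 → 2 → C; chars NC.
Square: 9.9333/2 → 4, 1.6354/1 → 1; chars 41.
Subsquare: 1.9333/0.0833333 → 23 → x, 0.6354/0.0416667 → 15 → p; chars xp.

NC41xp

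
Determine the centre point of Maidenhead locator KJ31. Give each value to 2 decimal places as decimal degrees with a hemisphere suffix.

1.50° N, 27.00° E

Field K=10, J=9: +10·20° lon, +9·10° lat → SW at lon 20°, lat 0°.
Square 3, 1: +3·2° lon, +1·1° lat → SW at lon 26°, lat 1°.
Cell spans 2° lon × 1° lat. Centre is SW corner plus half of each.
latitude 1.50° N, longitude 27.00° E.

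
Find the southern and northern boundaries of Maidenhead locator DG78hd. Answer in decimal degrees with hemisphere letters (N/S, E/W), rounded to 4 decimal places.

21.8750° S, 21.8333° S

Field D=3, G=6: +3·20° lon, +6·10° lat → SW at lon -120°, lat -30°.
Square 7, 8: +7·2° lon, +8·1° lat → SW at lon -106°, lat -22°.
Subsquare h=7, d=3: +7·0.0833333° lon, +3·0.0416667° lat → SW at lon -105.417°, lat -21.875°.
Cell spans 0.0833333° lon × 0.0416667° lat.
south 21.8750° S, north 21.8333° S.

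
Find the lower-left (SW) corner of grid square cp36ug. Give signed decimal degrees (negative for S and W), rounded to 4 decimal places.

Field C=2, P=15: +2·20° lon, +15·10° lat → SW at lon -140°, lat 60°.
Square 3, 6: +3·2° lon, +6·1° lat → SW at lon -134°, lat 66°.
Subsquare u=20, g=6: +20·0.0833333° lon, +6·0.0416667° lat → SW at lon -132.333°, lat 66.25°.
latitude 66.2500, longitude -132.3333.

66.2500, -132.3333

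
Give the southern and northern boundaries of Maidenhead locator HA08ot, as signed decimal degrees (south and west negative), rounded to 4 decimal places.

Field H=7, A=0: +7·20° lon, +0·10° lat → SW at lon -40°, lat -90°.
Square 0, 8: +0·2° lon, +8·1° lat → SW at lon -40°, lat -82°.
Subsquare o=14, t=19: +14·0.0833333° lon, +19·0.0416667° lat → SW at lon -38.8333°, lat -81.2083°.
Cell spans 0.0833333° lon × 0.0416667° lat.
south -81.2083, north -81.1667.

-81.2083, -81.1667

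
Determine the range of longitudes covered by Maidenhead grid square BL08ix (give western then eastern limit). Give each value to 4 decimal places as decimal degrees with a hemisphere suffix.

159.3333° W, 159.2500° W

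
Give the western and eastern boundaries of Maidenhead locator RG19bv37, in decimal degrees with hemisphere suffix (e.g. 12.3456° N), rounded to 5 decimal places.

Field R=17, G=6: +17·20° lon, +6·10° lat → SW at lon 160°, lat -30°.
Square 1, 9: +1·2° lon, +9·1° lat → SW at lon 162°, lat -21°.
Subsquare b=1, v=21: +1·0.0833333° lon, +21·0.0416667° lat → SW at lon 162.083°, lat -20.125°.
Extended square 3, 7: +3·0.00833333° lon, +7·0.00416667° lat → SW at lon 162.108°, lat -20.0958°.
Cell spans 0.00833333° lon × 0.00416667° lat.
west 162.10833° E, east 162.11667° E.

162.10833° E, 162.11667° E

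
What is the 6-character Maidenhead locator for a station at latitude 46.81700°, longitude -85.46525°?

EN76gt

Add 180° to longitude and 90° to latitude: 94.5348, 136.8170.
Field (20°×10°, letters A–R): 94.5348/20 → 4 → E, 136.8170/10 → 13 → N; chars EN.
Square (2°×1°, digits 0–9): 14.5348/2 → 7, 6.8170/1 → 6; chars 76.
Subsquare (5′×2.5′, letters a–x): 0.5348/0.0833333 → 6 → g, 0.8170/0.0416667 → 19 → t; chars gt.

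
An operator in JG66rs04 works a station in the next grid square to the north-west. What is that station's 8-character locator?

JG66qs95

Longitude extended square 0; −1 → -1, wraps to 9, carry into subsquare.
Longitude subsquare r = 17; −1 → 16 = q.
Latitude extended square 4; +1 → 5.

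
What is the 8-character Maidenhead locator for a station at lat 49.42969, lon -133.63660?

CN39ek33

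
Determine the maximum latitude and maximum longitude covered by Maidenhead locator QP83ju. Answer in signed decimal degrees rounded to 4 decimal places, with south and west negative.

Field Q=16, P=15: +16·20° lon, +15·10° lat → SW at lon 140°, lat 60°.
Square 8, 3: +8·2° lon, +3·1° lat → SW at lon 156°, lat 63°.
Subsquare j=9, u=20: +9·0.0833333° lon, +20·0.0416667° lat → SW at lon 156.75°, lat 63.8333°.
Cell spans 0.0833333° lon × 0.0416667° lat. NE corner is SW corner plus one full cell.
latitude 63.8750, longitude 156.8333.

63.8750, 156.8333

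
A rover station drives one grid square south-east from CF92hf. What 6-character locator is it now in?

CF92ie

Longitude subsquare h = 7; +1 → 8 = i.
Latitude subsquare f = 5; −1 → 4 = e.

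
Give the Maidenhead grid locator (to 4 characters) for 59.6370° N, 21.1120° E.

Shift to the Maidenhead origin (180°W, 90°S): lon 201.11, lat 149.64.
Field (20°×10°, letters A–R): lon ⌊201.11/20⌋ = 10 → K; lat ⌊149.64/10⌋ = 14 → O.
Square (2°×1°, digits 0–9): lon ⌊1.11/2⌋ = 0; lat ⌊9.64/1⌋ = 9.

KO09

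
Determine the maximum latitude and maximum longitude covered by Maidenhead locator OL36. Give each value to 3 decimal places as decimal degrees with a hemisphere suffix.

27.000° N, 108.000° E

Field O=14, L=11: +14·20° lon, +11·10° lat → SW at lon 100°, lat 20°.
Square 3, 6: +3·2° lon, +6·1° lat → SW at lon 106°, lat 26°.
Cell spans 2° lon × 1° lat. NE corner is SW corner plus one full cell.
latitude 27.000° N, longitude 108.000° E.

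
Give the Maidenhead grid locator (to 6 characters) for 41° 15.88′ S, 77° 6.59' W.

FE18kr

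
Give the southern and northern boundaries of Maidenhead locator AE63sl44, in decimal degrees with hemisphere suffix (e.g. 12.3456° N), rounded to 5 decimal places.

46.52500° S, 46.52083° S

Field A=0, E=4: +0·20° lon, +4·10° lat → SW at lon -180°, lat -50°.
Square 6, 3: +6·2° lon, +3·1° lat → SW at lon -168°, lat -47°.
Subsquare s=18, l=11: +18·0.0833333° lon, +11·0.0416667° lat → SW at lon -166.5°, lat -46.5417°.
Extended square 4, 4: +4·0.00833333° lon, +4·0.00416667° lat → SW at lon -166.467°, lat -46.525°.
Cell spans 0.00833333° lon × 0.00416667° lat.
south 46.52500° S, north 46.52083° S.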